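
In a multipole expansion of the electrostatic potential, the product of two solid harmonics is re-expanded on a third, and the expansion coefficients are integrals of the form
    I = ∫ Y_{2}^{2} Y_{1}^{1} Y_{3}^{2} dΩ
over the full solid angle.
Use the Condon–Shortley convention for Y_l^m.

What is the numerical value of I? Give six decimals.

0.000000

Σmᵢ = 5 ≠ 0, so the φ-integral vanishes; I = 0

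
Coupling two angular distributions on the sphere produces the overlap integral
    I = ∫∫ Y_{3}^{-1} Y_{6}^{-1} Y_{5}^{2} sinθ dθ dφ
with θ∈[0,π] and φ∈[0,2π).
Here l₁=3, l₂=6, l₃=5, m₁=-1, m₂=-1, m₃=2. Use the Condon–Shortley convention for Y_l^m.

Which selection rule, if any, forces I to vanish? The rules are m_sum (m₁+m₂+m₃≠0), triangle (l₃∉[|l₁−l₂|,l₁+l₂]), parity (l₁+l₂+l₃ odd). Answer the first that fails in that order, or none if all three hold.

m₁+m₂+m₃ = -1 − 1 + 2 = 0  ✓
triangle: |3−6|=3 ≤ l₃=5 ≤ 3+6=9  ✓
parity: l₁+l₂+l₃ = 14 is even  ✓

none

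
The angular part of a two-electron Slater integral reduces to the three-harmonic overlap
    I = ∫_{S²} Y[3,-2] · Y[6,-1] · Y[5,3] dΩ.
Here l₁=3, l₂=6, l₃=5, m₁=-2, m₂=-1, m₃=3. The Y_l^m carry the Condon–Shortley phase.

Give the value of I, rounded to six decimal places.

0.166435

Checks pass: Σm=0; 14 even; l₃=5∈[3,9].
(2·3+1)(2·6+1)(2·5+1) = 1001
Δ: 4! 2! 8! / 15! → 1/675675
sum: t=1:−1/8640 t=2:+1/2304 t=3:−1/8640 = 7/34560
3j²(3 6 5; 0 0 0) = Δ·Π!·Σ² = 7/429  (sign -1)
sum: t=3:−1/17280 t=4:+1/120960 = -1/20160
3j²(3 6 5; -2 -1 3) = Δ·Π!·Σ² = 64/3003  (sign -1)
combine: 4πI² = 1001·7/429·64/3003 = 448/1287
take √, sign +1: I = 0.16643505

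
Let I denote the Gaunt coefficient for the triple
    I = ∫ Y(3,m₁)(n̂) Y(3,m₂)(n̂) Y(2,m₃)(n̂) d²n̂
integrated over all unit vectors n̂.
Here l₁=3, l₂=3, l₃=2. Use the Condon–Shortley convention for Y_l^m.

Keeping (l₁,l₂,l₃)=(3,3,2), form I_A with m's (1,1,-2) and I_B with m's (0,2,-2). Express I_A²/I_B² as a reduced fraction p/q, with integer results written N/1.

Same 3,3,2: normalisation and zero-m 3j drop out of the ratio.
A: Δ: 4! 2! 2! / 9! → 1/3780; sum: t=2:+1/16 = 1/16; 3j²(3 3 2; 1 1 -2) = Δ·Π!·Σ² = 2/35  (sign +1)
B: Δ: 4! 2! 2! / 9! → 1/3780; sum: t=3:−1/24 = -1/24; 3j²(3 3 2; 0 2 -2) = Δ·Π!·Σ² = 1/21  (sign -1)
I_A²/I_B² = (2/35)/(1/21) = 6/5

6/5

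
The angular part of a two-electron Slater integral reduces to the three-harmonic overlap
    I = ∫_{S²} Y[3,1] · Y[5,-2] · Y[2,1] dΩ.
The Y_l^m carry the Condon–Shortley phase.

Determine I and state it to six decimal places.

m-sum 0 ✓  L=10 even ✓  2≤2≤8 ✓
Π(2lᵢ+1) = 7×11×5 = 385
triangle coeff Δ(3,5,2) = 1/2310
Σ_t [3,3]: t=3:−1/144 = -1/144
(3j)²=10/231 [(3 5 2; 0 0 0)], sign=-1
Σ_t [2,2]: t=2:+1/288 = 1/288
(3j)²=1/22 [(3 5 2; 1 -2 1)], sign=-1
⇒ 4πI² = 25/33
I = (+1)√(25/33/(4π)) = 0.24553200

0.245532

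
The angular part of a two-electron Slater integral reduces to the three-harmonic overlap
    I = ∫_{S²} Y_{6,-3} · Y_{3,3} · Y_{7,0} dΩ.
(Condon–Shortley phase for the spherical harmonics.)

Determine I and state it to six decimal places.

-0.117879

m-sum 0 ✓  L=16 even ✓  3≤7≤9 ✓
Π(2lᵢ+1) = 13×7×15 = 1365
triangle coeff Δ(6,3,7) = 1/2042040
Σ_t [0,2]: t=0:+1/207360 t=1:−1/57600 t=2:+1/207360 = -1/129600
(3j)²=168/12155 [(6 3 7; 0 0 0)], sign=+1
Σ_t [2,2]: t=2:+1/1451520 = 1/1451520
(3j)²=45/4862 [(6 3 7; -3 3 0)], sign=-1
⇒ 4πI² = 79380/454597
I = (-1)√(79380/454597/(4π)) = -0.11787924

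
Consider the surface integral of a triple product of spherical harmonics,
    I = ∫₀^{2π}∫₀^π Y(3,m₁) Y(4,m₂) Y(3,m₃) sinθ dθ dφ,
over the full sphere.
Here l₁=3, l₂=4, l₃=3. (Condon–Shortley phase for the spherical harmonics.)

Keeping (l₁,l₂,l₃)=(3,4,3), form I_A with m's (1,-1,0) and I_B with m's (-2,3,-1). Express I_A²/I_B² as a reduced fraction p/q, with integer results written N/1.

l's match ⇒ only the (l;m) 3-j factors differ between A and B.
A: triangle coeff Δ(3,4,3) = 1/34650; Σ_t [0,2]: t=0:+1/288 t=1:−1/24 t=2:+1/48 = -5/288; (3j)²=5/462 [(3 4 3; 1 -1 0)], sign=+1
B: triangle coeff Δ(3,4,3) = 1/34650; Σ_t [3,4]: t=3:−1/288 t=4:+1/144 = 1/288; (3j)²=1/99 [(3 4 3; -2 3 -1)], sign=+1
I_A²/I_B² = (5/462)/(1/99) = 15/14

15/14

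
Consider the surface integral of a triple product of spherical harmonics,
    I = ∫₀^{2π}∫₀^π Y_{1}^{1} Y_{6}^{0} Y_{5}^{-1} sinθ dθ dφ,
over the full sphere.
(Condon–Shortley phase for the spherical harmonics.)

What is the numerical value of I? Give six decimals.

0.158246

m-sum 0 ✓  L=12 even ✓  5≤5≤7 ✓
Π(2lᵢ+1) = 3×13×11 = 429
triangle coeff Δ(1,6,5) = 1/858
Σ_t [1,1]: t=1:−1/14400 = -1/14400
(3j)²=6/143 [(1 6 5; 0 0 0)], sign=+1
Σ_t [0,0]: t=0:+1/34560 = 1/34560
(3j)²=5/286 [(1 6 5; 1 0 -1)], sign=+1
⇒ 4πI² = 45/143
I = (+1)√(45/143/(4π)) = 0.15824621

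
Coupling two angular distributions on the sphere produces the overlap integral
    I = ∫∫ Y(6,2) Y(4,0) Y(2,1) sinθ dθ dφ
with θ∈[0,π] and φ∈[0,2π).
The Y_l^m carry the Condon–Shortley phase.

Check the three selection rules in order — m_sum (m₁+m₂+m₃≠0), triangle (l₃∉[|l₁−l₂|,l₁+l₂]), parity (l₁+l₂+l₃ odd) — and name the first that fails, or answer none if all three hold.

m_sum

m₁+m₂+m₃ = 2 + 0 + 1 = 3  ✗
triangle: |6−4|=2 ≤ l₃=2 ≤ 6+4=10
parity: l₁+l₂+l₃ = 12 is even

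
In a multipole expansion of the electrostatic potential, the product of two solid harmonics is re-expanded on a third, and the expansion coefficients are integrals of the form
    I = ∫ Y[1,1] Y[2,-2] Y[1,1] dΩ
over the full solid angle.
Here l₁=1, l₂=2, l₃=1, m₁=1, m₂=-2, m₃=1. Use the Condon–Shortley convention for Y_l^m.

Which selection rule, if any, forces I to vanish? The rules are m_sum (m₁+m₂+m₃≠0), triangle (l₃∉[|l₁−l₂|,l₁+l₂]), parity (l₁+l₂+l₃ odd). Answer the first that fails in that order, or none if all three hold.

none

Σmᵢ = 0  ✓
l₃∈[|l₁−l₂|,l₁+l₂]=[1,3], have l₃=1  ✓
Σlᵢ = 4 ⇒ even  ✓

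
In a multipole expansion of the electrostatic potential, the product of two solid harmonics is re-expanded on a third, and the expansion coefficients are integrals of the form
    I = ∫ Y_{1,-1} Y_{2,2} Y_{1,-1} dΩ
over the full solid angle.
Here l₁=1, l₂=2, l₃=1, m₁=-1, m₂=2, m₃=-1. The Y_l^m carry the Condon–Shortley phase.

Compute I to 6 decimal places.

0.309019

Rules hold: Σm=0, L=4 even, 1≤1≤3.
N = 3·5·3 = 45
Δ = 2!·0!·2!/5! = 1/30
Racah Σ t=1..1: t=1:−1/1 = -1/1
⇒ 3j(1 2 1; 0 0 0)² = 2/15, sgn +1
Racah Σ t=2..2: t=2:+1/4 = 1/4
⇒ 3j(1 2 1; -1 2 -1)² = 1/5, sgn +1
4πI² = N·(3j₀)²·(3jₘ)² = 6/5
I = +1·√(1.2/4π) = 0.30901936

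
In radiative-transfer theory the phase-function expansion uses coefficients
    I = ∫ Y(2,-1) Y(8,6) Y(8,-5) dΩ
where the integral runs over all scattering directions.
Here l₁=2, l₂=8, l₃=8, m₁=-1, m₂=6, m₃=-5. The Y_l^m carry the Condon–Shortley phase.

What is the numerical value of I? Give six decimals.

0.193241

m-sum 0 ✓  L=18 even ✓  6≤8≤10 ✓
Π(2lᵢ+1) = 5×17×17 = 1445
triangle coeff Δ(2,8,8) = 1/348840
Σ_t [0,2]: t=0:+1/116121600 t=1:−1/25401600 t=2:+1/116121600 = -1/45158400
(3j)²=24/1615 [(2 8 8; 0 0 0)], sign=-1
Σ_t [1,2]: t=1:−1/12454041600 t=2:+1/1916006400 = 1/2264371200
(3j)²=847/38760 [(2 8 8; -1 6 -5)], sign=-1
⇒ 4πI² = 847/1805
I = (+1)√(847/1805/(4π)) = 0.19324051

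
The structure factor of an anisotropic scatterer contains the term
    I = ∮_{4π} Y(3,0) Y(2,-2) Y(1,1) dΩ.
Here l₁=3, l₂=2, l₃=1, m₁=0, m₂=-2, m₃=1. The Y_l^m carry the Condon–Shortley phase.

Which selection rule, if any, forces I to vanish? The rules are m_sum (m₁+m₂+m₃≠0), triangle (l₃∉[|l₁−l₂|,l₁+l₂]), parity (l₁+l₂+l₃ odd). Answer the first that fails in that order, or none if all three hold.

Σmᵢ = -1  ✗
l₃∈[|l₁−l₂|,l₁+l₂]=[1,5], have l₃=1
Σlᵢ = 6 ⇒ even

m_sum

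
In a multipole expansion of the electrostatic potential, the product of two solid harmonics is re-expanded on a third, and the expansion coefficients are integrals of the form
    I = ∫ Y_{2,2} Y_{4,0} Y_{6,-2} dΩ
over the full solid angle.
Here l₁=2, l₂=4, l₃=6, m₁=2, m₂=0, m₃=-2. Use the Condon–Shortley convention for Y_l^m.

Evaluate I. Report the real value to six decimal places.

0.133065

Rules hold: Σm=0, L=12 even, 2≤6≤6.
N = 5·9·13 = 585
Δ = 0!·4!·8!/13! = 1/6435
Racah Σ t=0..0: t=0:+1/2304 = 1/2304
⇒ 3j(2 4 6; 0 0 0)² = 5/143, sgn +1
Racah Σ t=0..0: t=0:+1/13824 = 1/13824
⇒ 3j(2 4 6; 2 0 -2)² = 14/1287, sgn +1
4πI² = N·(3j₀)²·(3jₘ)² = 350/1573
I = +1·√(0.222505/4π) = 0.13306527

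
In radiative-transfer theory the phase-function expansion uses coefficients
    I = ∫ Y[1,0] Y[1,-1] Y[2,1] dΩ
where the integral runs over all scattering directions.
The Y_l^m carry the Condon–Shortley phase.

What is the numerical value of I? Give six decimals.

-0.218510

Rules hold: Σm=0, L=4 even, 0≤2≤2.
N = 3·3·5 = 45
Δ = 0!·2!·2!/5! = 1/30
Racah Σ t=0..0: t=0:+1/1 = 1/1
⇒ 3j(1 1 2; 0 0 0)² = 2/15, sgn +1
Racah Σ t=0..0: t=0:+1/2 = 1/2
⇒ 3j(1 1 2; 0 -1 1)² = 1/10, sgn -1
4πI² = N·(3j₀)²·(3jₘ)² = 3/5
I = -1·√(0.6/4π) = -0.21850969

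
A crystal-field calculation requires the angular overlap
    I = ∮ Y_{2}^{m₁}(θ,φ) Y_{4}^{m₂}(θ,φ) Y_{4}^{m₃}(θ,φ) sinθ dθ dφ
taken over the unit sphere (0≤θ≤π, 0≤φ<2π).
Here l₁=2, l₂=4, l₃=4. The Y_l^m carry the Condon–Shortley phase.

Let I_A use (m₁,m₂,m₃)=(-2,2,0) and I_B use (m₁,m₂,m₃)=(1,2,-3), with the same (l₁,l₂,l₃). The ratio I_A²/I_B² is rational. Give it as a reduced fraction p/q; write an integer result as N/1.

Shared (l₁,l₂,l₃)=(2,4,4): N and (l;000)² cancel in I_A²/I_B².
A: Δ = 2!·2!·6!/11! = 1/13860; Racah Σ t=2..2: t=2:+1/192 = 1/192; ⇒ 3j(2 4 4; -2 2 0)² = 3/77, sgn +1
B: Δ = 2!·2!·6!/11! = 1/13860; Racah Σ t=0..1: t=0:+1/1440 t=1:−1/240 = -1/288; ⇒ 3j(2 4 4; 1 2 -3)² = 5/132, sgn +1
I_A²/I_B² = (3/77)/(5/132) = 36/35

36/35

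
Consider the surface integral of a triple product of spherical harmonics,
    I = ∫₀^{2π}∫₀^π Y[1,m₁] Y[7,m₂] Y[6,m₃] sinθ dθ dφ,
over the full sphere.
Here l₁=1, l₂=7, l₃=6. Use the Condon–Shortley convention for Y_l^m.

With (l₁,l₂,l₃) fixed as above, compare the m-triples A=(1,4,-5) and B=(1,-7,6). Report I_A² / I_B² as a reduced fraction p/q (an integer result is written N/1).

3/91

l's match ⇒ only the (l;m) 3-j factors differ between A and B.
A: triangle coeff Δ(1,7,6) = 1/1365; Σ_t [0,0]: t=0:+1/79833600 = 1/79833600; (3j)²=1/455 [(1 7 6; 1 4 -5)], sign=-1
B: triangle coeff Δ(1,7,6) = 1/1365; Σ_t [0,0]: t=0:+1/958003200 = 1/958003200; (3j)²=1/15 [(1 7 6; 1 -7 6)], sign=+1
I_A²/I_B² = (1/455)/(1/15) = 3/91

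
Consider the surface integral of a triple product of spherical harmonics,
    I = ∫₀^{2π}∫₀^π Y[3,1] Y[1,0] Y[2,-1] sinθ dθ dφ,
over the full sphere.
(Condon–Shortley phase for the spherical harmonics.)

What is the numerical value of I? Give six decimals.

-0.233597

Checks pass: Σm=0; 6 even; l₃=2∈[2,4].
(2·3+1)(2·1+1)(2·2+1) = 105
Δ: 2! 4! 0! / 7! → 1/105
sum: t=1:−1/4 = -1/4
3j²(3 1 2; 0 0 0) = Δ·Π!·Σ² = 3/35  (sign -1)
sum: t=1:−1/6 = -1/6
3j²(3 1 2; 1 0 -1) = Δ·Π!·Σ² = 8/105  (sign +1)
combine: 4πI² = 105·3/35·8/105 = 24/35
take √, sign -1: I = -0.23359668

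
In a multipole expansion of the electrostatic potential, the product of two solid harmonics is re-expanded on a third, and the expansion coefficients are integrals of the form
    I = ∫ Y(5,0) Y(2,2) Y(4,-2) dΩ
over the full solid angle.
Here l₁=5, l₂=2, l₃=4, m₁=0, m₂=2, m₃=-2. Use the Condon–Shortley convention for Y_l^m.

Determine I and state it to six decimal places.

0.000000

l₁+l₂+l₃=11 is odd: 3j(l;000)=0 ⇒ I=0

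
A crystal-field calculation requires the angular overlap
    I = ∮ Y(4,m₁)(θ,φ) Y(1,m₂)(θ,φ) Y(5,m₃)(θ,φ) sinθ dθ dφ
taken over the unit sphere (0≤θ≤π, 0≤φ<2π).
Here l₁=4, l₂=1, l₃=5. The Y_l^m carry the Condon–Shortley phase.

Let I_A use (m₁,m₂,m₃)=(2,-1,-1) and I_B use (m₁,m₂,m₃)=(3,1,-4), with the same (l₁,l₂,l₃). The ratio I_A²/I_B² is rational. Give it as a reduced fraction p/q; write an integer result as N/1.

1/6

l's match ⇒ only the (l;m) 3-j factors differ between A and B.
A: triangle coeff Δ(4,1,5) = 1/495; Σ_t [0,0]: t=0:+1/2880 = 1/2880; (3j)²=2/165 [(4 1 5; 2 -1 -1)], sign=+1
B: triangle coeff Δ(4,1,5) = 1/495; Σ_t [0,0]: t=0:+1/10080 = 1/10080; (3j)²=4/55 [(4 1 5; 3 1 -4)], sign=-1
I_A²/I_B² = (2/165)/(4/55) = 1/6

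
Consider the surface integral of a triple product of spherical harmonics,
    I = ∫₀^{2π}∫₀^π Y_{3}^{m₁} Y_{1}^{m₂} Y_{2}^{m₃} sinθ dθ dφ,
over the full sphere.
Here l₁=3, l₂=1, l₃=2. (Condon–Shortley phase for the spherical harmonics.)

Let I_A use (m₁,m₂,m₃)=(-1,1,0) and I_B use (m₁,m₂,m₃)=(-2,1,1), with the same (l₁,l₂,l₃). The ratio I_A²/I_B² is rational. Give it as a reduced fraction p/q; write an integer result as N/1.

3/5

Same 3,1,2: normalisation and zero-m 3j drop out of the ratio.
A: Δ: 2! 4! 0! / 7! → 1/105; sum: t=2:+1/8 = 1/8; 3j²(3 1 2; -1 1 0) = Δ·Π!·Σ² = 2/35  (sign +1)
B: Δ: 2! 4! 0! / 7! → 1/105; sum: t=2:+1/12 = 1/12; 3j²(3 1 2; -2 1 1) = Δ·Π!·Σ² = 2/21  (sign -1)
I_A²/I_B² = (2/35)/(2/21) = 3/5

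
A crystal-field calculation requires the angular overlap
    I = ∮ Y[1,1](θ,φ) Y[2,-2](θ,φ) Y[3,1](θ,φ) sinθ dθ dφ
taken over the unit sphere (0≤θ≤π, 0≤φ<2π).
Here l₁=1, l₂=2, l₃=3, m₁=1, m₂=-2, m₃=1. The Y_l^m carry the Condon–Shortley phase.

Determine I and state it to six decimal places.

m-sum 0 ✓  L=6 even ✓  1≤3≤3 ✓
Π(2lᵢ+1) = 3×5×7 = 105
triangle coeff Δ(1,2,3) = 1/105
Σ_t [0,0]: t=0:+1/4 = 1/4
(3j)²=3/35 [(1 2 3; 0 0 0)], sign=-1
Σ_t [0,0]: t=0:+1/48 = 1/48
(3j)²=1/105 [(1 2 3; 1 -2 1)], sign=+1
⇒ 4πI² = 3/35
I = (-1)√(3/35/(4π)) = -0.08258890

-0.082589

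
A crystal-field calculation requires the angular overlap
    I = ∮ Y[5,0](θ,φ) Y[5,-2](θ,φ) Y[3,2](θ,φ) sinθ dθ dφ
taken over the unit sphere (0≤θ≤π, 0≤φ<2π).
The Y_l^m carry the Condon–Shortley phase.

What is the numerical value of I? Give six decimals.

Σlᵢ=13 odd — θ-integrand is odd under cosθ→−cosθ; I=0

0.000000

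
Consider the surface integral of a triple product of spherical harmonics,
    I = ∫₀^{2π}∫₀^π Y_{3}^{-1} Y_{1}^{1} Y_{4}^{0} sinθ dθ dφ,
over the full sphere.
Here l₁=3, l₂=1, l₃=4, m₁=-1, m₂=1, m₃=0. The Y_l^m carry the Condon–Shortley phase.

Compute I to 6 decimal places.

0.150786

Rules hold: Σm=0, L=8 even, 2≤4≤4.
N = 7·3·9 = 189
Δ = 0!·6!·2!/9! = 1/252
Racah Σ t=0..0: t=0:+1/36 = 1/36
⇒ 3j(3 1 4; 0 0 0)² = 4/63, sgn +1
Racah Σ t=0..0: t=0:+1/96 = 1/96
⇒ 3j(3 1 4; -1 1 0)² = 1/42, sgn +1
4πI² = N·(3j₀)²·(3jₘ)² = 2/7
I = +1·√(0.285714/4π) = 0.15078601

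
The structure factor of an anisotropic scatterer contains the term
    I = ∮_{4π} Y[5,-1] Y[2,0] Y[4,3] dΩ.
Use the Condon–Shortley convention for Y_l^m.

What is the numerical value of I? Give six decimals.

0.000000

m-sum = -1 + 0 + 3 = 2 ≠ 0 ⇒ I = 0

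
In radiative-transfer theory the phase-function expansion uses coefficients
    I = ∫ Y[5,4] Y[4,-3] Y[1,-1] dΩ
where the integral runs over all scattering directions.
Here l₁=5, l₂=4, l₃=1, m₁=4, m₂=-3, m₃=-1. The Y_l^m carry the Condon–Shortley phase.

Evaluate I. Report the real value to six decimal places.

m-sum 0 ✓  L=10 even ✓  1≤1≤9 ✓
Π(2lᵢ+1) = 11×9×3 = 297
triangle coeff Δ(5,4,1) = 1/495
Σ_t [4,4]: t=4:+1/576 = 1/576
(3j)²=5/99 [(5 4 1; 0 0 0)], sign=-1
Σ_t [1,1]: t=1:−1/10080 = -1/10080
(3j)²=4/55 [(5 4 1; 4 -3 -1)], sign=-1
⇒ 4πI² = 12/11
I = (+1)√(12/11/(4π)) = 0.29463840

0.294638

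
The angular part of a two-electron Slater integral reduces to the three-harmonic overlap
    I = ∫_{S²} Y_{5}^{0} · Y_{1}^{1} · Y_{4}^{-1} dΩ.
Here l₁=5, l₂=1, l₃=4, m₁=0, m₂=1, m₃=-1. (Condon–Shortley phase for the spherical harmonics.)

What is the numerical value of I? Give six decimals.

0.155288

Checks pass: Σm=0; 10 even; l₃=4∈[4,6].
(2·5+1)(2·1+1)(2·4+1) = 297
Δ: 2! 8! 0! / 11! → 1/495
sum: t=1:−1/576 = -1/576
3j²(5 1 4; 0 0 0) = Δ·Π!·Σ² = 5/99  (sign -1)
sum: t=2:+1/1440 = 1/1440
3j²(5 1 4; 0 1 -1) = Δ·Π!·Σ² = 2/99  (sign -1)
combine: 4πI² = 297·5/99·2/99 = 10/33
take √, sign +1: I = 0.15528807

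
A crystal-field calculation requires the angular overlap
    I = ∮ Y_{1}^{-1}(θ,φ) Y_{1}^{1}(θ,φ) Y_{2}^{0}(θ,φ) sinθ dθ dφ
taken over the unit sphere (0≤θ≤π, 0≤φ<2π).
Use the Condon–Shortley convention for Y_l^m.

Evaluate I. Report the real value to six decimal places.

Rules hold: Σm=0, L=4 even, 0≤2≤2.
N = 3·3·5 = 45
Δ = 0!·2!·2!/5! = 1/30
Racah Σ t=0..0: t=0:+1/1 = 1/1
⇒ 3j(1 1 2; 0 0 0)² = 2/15, sgn +1
Racah Σ t=0..0: t=0:+1/4 = 1/4
⇒ 3j(1 1 2; -1 1 0)² = 1/30, sgn +1
4πI² = N·(3j₀)²·(3jₘ)² = 1/5
I = +1·√(0.2/4π) = 0.12615663

0.126157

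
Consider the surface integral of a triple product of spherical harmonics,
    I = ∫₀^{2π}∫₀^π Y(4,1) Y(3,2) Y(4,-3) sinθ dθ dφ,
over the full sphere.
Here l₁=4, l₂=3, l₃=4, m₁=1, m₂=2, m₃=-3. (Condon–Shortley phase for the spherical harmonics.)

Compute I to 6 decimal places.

0.000000

Σlᵢ=11 odd — θ-integrand is odd under cosθ→−cosθ; I=0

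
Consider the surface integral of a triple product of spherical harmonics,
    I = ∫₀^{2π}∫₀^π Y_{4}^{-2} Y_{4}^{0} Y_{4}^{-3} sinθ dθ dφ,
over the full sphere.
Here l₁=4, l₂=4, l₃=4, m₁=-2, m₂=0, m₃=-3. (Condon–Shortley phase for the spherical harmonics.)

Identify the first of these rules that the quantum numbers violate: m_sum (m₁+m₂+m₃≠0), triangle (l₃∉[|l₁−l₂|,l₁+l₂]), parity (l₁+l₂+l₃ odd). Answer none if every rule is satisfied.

m₁+m₂+m₃ = -2 + 0 − 3 = -5  ✗
triangle: |4−4|=0 ≤ l₃=4 ≤ 4+4=8
parity: l₁+l₂+l₃ = 12 is even

m_sum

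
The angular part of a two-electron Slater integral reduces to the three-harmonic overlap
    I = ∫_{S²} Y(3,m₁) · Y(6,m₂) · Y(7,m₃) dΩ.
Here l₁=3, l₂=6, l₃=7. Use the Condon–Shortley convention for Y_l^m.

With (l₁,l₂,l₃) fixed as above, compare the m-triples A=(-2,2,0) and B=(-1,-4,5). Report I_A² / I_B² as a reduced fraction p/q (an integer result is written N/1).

l's match ⇒ only the (l;m) 3-j factors differ between A and B.
A: triangle coeff Δ(3,6,7) = 1/2042040; Σ_t [1,2]: t=1:−1/725760 t=2:+1/207360 = 1/290304; (3j)²=125/7293 [(3 6 7; -2 2 0)], sign=-1
B: triangle coeff Δ(3,6,7) = 1/2042040; Σ_t [0,2]: t=0:+1/3870720 t=1:−1/2177280 t=2:+1/29030400 = -29/174182400; (3j)²=841/185640 [(3 6 7; -1 -4 5)], sign=-1
I_A²/I_B² = (125/7293)/(841/185640) = 35000/9251

35000/9251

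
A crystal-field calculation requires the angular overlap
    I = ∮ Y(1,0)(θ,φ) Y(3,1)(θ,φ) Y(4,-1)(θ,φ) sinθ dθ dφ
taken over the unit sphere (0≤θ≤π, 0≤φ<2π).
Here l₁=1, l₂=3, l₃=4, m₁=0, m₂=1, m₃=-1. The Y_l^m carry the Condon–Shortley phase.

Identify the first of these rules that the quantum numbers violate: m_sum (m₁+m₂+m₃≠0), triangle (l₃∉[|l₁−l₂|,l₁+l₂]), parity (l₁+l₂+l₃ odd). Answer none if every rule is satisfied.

none

Σmᵢ = 0  ✓
l₃∈[|l₁−l₂|,l₁+l₂]=[2,4], have l₃=4  ✓
Σlᵢ = 8 ⇒ even  ✓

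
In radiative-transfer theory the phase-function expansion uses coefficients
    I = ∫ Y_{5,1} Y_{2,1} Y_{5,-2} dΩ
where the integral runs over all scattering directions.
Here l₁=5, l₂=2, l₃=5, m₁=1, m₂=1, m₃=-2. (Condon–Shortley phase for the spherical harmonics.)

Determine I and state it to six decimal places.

0.104819

Checks pass: Σm=0; 12 even; l₃=5∈[3,7].
(2·5+1)(2·2+1)(2·5+1) = 605
Δ: 2! 8! 2! / 13! → 1/38610
sum: t=0:+1/2880 t=1:−1/576 t=2:+1/2880 = -1/960
3j²(5 2 5; 0 0 0) = Δ·Π!·Σ² = 10/429  (sign +1)
sum: t=1:−1/1440 t=2:+1/2880 = -1/2880
3j²(5 2 5; 1 1 -2) = Δ·Π!·Σ² = 7/715  (sign +1)
combine: 4πI² = 605·10/429·7/715 = 70/507
take √, sign +1: I = 0.10481902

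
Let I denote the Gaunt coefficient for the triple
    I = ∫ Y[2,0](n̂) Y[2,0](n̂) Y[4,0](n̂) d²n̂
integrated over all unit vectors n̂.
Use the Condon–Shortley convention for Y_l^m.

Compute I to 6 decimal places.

Checks pass: Σm=0; 8 even; l₃=4∈[0,4].
(2·2+1)(2·2+1)(2·4+1) = 225
Δ: 0! 4! 4! / 9! → 1/630
sum: t=0:+1/16 = 1/16
3j²(2 2 4; 0 0 0) = Δ·Π!·Σ² = 2/35  (sign +1)
(m-triple is (0,0,0) — same symbol as above.)
combine: 4πI² = 225·2/35·2/35 = 36/49
take √, sign +1: I = 0.24179554

0.241796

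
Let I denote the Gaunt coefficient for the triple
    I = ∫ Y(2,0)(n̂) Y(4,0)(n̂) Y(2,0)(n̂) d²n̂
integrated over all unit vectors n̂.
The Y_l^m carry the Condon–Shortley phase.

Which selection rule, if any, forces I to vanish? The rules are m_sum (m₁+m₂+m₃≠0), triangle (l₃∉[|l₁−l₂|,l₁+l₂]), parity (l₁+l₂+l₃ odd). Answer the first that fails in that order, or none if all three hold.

none

azimuthal sum: 0 + 0 + 0 = 0  ✓
2 ≤ 2 ≤ 6 (triangle on l)  ✓
L = 2 + 4 + 2 = 8 (even)  ✓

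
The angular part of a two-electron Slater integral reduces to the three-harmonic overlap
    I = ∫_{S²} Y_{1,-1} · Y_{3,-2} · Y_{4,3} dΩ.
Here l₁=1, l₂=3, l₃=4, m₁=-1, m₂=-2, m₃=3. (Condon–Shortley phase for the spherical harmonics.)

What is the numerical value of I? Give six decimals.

-0.282095

Rules hold: Σm=0, L=8 even, 2≤4≤4.
N = 3·7·9 = 189
Δ = 0!·2!·6!/9! = 1/252
Racah Σ t=0..0: t=0:+1/36 = 1/36
⇒ 3j(1 3 4; 0 0 0)² = 4/63, sgn +1
Racah Σ t=0..0: t=0:+1/240 = 1/240
⇒ 3j(1 3 4; -1 -2 3)² = 1/12, sgn -1
4πI² = N·(3j₀)²·(3jₘ)² = 1/1
I = -1·√(1/4π) = -0.28209479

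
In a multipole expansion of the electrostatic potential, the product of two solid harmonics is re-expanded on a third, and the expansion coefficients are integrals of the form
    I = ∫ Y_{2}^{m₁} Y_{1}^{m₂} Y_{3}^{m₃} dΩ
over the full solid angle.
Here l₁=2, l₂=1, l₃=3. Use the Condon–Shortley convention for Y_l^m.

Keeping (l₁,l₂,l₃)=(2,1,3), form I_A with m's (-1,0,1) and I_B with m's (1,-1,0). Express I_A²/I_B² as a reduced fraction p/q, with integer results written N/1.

8/3

l's match ⇒ only the (l;m) 3-j factors differ between A and B.
A: triangle coeff Δ(2,1,3) = 1/105; Σ_t [0,0]: t=0:+1/6 = 1/6; (3j)²=8/105 [(2 1 3; -1 0 1)], sign=+1
B: triangle coeff Δ(2,1,3) = 1/105; Σ_t [0,0]: t=0:+1/12 = 1/12; (3j)²=1/35 [(2 1 3; 1 -1 0)], sign=-1
I_A²/I_B² = (8/105)/(1/35) = 8/3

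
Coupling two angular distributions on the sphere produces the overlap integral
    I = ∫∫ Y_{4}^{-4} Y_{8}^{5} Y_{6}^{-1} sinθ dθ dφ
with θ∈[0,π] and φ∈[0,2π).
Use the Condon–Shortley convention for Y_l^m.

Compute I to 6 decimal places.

Checks pass: Σm=0; 18 even; l₃=6∈[4,12].
(2·4+1)(2·8+1)(2·6+1) = 1989
Δ: 6! 2! 10! / 19! → 1/23279256
sum: t=2:+1/1658880 t=3:−1/518400 t=4:+1/1658880 = -1/1382400
3j²(4 8 6; 0 0 0) = Δ·Π!·Σ² = 504/46189  (sign -1)
sum: t=6:+1/43545600 = 1/43545600
3j²(4 8 6; -4 5 -1) = Δ·Π!·Σ² = 20/969  (sign -1)
combine: 4πI² = 1989·504/46189·20/969 = 30240/67507
take √, sign +1: I = 0.18880416

0.188804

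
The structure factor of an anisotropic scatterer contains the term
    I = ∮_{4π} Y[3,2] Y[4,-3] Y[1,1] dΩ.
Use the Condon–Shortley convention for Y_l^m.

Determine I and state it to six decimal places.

Rules hold: Σm=0, L=8 even, 1≤1≤7.
N = 7·9·3 = 189
Δ = 6!·0!·2!/9! = 1/252
Racah Σ t=3..3: t=3:−1/36 = -1/36
⇒ 3j(3 4 1; 0 0 0)² = 4/63, sgn +1
Racah Σ t=1..1: t=1:−1/240 = -1/240
⇒ 3j(3 4 1; 2 -3 1)² = 1/12, sgn -1
4πI² = N·(3j₀)²·(3jₘ)² = 1/1
I = -1·√(1/4π) = -0.28209479

-0.282095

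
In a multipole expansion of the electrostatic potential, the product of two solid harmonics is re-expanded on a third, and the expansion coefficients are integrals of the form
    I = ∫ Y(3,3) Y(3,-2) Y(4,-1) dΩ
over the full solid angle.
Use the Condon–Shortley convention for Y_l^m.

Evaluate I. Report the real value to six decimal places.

0.140463

Rules hold: Σm=0, L=10 even, 0≤4≤6.
N = 7·7·9 = 441
Δ = 2!·4!·4!/11! = 1/34650
Racah Σ t=0..2: t=0:+1/72 t=1:−1/16 t=2:+1/72 = -5/144
⇒ 3j(3 3 4; 0 0 0)² = 2/77, sgn -1
Racah Σ t=0..0: t=0:+1/288 = 1/288
⇒ 3j(3 3 4; 3 -2 -1)² = 5/231, sgn -1
4πI² = N·(3j₀)²·(3jₘ)² = 30/121
I = +1·√(0.247934/4π) = 0.14046335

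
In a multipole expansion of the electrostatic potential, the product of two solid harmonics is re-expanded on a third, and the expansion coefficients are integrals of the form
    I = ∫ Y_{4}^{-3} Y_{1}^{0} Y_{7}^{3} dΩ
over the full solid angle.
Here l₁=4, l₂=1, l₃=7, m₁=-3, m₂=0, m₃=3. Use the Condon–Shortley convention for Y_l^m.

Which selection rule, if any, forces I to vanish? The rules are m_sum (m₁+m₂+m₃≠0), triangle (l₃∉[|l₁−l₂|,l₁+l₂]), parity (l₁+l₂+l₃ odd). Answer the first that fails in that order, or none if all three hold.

triangle

Σmᵢ = 0  ✓
l₃∈[|l₁−l₂|,l₁+l₂]=[3,5], have l₃=7  ✗
Σlᵢ = 12 ⇒ even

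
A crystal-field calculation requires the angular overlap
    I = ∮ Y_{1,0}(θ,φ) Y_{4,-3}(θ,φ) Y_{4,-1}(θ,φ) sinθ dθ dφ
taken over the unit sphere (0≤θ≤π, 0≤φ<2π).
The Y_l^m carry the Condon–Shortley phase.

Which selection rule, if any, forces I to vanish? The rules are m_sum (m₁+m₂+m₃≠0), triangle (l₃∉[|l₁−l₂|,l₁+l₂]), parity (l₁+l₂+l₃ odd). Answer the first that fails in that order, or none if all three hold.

azimuthal sum: 0 − 3 − 1 = -4  ✗
3 ≤ 4 ≤ 5 (triangle on l)
L = 1 + 4 + 4 = 9 (odd)

m_sum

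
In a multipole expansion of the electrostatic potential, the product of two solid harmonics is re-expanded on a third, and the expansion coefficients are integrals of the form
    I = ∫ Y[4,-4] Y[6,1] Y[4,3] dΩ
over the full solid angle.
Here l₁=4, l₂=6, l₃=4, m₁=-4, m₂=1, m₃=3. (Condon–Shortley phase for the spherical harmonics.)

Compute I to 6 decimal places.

0.065188

Checks pass: Σm=0; 14 even; l₃=4∈[2,10].
(2·4+1)(2·6+1)(2·4+1) = 1053
Δ: 6! 2! 6! / 15! → 1/1261260
sum: t=2:+1/4608 t=3:−1/1296 t=4:+1/4608 = -7/20736
3j²(4 6 4; 0 0 0) = Δ·Π!·Σ² = 20/1287  (sign -1)
sum: t=6:+1/172800 = 1/172800
3j²(4 6 4; -4 1 3) = Δ·Π!·Σ² = 7/2145  (sign -1)
combine: 4πI² = 1053·20/1287·7/2145 = 84/1573
take √, sign +1: I = 0.06518840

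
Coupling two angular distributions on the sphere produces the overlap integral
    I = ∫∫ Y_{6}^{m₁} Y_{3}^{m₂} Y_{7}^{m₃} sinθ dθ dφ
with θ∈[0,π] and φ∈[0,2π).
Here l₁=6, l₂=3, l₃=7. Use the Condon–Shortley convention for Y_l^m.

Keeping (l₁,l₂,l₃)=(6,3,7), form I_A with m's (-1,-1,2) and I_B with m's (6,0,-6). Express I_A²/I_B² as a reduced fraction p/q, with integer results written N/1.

3481/9438

Same 6,3,7: normalisation and zero-m 3j drop out of the ratio.
A: Δ: 2! 10! 4! / 17! → 1/2042040; sum: t=0:+1/241920 t=1:−1/103680 t=2:+1/691200 = -59/14515200; 3j²(6 3 7; -1 -1 2) = Δ·Π!·Σ² = 3481/340340  (sign +1)
B: Δ: 2! 10! 4! / 17! → 1/2042040; sum: t=0:+1/43545600 = 1/43545600; 3j²(6 3 7; 6 0 -6) = Δ·Π!·Σ² = 33/1190  (sign -1)
I_A²/I_B² = (3481/340340)/(33/1190) = 3481/9438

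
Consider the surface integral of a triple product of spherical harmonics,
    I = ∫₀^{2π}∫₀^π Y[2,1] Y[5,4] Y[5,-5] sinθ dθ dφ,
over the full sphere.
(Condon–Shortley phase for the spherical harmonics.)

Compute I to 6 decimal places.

Checks pass: Σm=0; 12 even; l₃=5∈[3,7].
(2·2+1)(2·5+1)(2·5+1) = 605
Δ: 2! 2! 8! / 13! → 1/38610
sum: t=0:+1/2880 t=1:−1/576 t=2:+1/2880 = -1/960
3j²(2 5 5; 0 0 0) = Δ·Π!·Σ² = 10/429  (sign +1)
sum: t=1:−1/80640 = -1/80640
3j²(2 5 5; 1 4 -5) = Δ·Π!·Σ² = 9/286  (sign -1)
combine: 4πI² = 605·10/429·9/286 = 75/169
take √, sign -1: I = -0.18792404

-0.187924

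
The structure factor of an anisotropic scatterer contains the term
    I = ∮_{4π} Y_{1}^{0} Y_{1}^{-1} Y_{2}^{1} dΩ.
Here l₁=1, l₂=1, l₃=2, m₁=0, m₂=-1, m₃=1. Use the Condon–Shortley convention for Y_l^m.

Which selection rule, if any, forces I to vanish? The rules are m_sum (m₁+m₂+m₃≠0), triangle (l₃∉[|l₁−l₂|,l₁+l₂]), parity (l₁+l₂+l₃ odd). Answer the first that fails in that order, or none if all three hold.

none

Σmᵢ = 0  ✓
l₃∈[|l₁−l₂|,l₁+l₂]=[0,2], have l₃=2  ✓
Σlᵢ = 4 ⇒ even  ✓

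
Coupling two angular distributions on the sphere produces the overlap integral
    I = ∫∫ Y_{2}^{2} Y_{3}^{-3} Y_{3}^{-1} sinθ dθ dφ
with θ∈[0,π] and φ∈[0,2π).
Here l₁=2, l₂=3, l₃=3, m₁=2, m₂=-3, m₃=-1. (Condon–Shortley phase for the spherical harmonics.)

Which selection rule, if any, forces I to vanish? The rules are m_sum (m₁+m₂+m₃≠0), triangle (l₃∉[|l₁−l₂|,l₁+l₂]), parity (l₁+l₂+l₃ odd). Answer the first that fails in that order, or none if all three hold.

m_sum

azimuthal sum: 2 − 3 − 1 = -2  ✗
1 ≤ 3 ≤ 5 (triangle on l)
L = 2 + 3 + 3 = 8 (even)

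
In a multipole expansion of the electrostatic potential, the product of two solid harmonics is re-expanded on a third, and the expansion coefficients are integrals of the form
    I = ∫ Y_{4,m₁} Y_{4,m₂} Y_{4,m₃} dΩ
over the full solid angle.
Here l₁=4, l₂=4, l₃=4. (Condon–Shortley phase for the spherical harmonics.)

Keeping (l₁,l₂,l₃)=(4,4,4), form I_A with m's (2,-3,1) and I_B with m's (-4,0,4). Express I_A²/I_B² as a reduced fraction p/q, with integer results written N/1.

Same 4,4,4: normalisation and zero-m 3j drop out of the ratio.
A: Δ: 4! 4! 4! / 13! → 1/450450; sum: t=0:+1/576 t=1:−1/864 = 1/1728; 3j²(4 4 4; 2 -3 1) = Δ·Π!·Σ² = 5/1287  (sign -1)
B: Δ: 4! 4! 4! / 13! → 1/450450; sum: t=4:+1/13824 = 1/13824; 3j²(4 4 4; -4 0 4) = Δ·Π!·Σ² = 14/1287  (sign +1)
I_A²/I_B² = (5/1287)/(14/1287) = 5/14

5/14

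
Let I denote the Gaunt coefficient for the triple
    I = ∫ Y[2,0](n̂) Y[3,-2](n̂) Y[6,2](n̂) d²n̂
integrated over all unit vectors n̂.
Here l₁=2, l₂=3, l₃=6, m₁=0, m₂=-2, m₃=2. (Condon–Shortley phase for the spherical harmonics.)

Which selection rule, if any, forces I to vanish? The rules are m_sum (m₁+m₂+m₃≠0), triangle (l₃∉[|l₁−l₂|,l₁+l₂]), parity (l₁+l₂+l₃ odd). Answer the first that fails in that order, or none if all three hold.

triangle

m₁+m₂+m₃ = 0 − 2 + 2 = 0  ✓
triangle: |2−3|=1 ≤ l₃=6 ≤ 2+3=5  ✗
parity: l₁+l₂+l₃ = 11 is odd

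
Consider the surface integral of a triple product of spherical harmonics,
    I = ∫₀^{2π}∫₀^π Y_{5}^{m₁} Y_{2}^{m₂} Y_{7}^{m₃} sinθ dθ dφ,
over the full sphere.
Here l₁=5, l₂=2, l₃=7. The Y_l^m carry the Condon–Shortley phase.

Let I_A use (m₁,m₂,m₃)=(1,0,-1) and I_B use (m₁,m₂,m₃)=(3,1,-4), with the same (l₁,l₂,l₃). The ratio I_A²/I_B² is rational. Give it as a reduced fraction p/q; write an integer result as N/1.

Shared (l₁,l₂,l₃)=(5,2,7): N and (l;000)² cancel in I_A²/I_B².
A: Δ = 0!·10!·4!/15! = 1/15015; Racah Σ t=0..0: t=0:+1/69120 = 1/69120; ⇒ 3j(5 2 7; 1 0 -1)² = 4/143, sgn +1
B: Δ = 0!·10!·4!/15! = 1/15015; Racah Σ t=0..0: t=0:+1/483840 = 1/483840; ⇒ 3j(5 2 7; 3 1 -4)² = 3/91, sgn -1
I_A²/I_B² = (4/143)/(3/91) = 28/33

28/33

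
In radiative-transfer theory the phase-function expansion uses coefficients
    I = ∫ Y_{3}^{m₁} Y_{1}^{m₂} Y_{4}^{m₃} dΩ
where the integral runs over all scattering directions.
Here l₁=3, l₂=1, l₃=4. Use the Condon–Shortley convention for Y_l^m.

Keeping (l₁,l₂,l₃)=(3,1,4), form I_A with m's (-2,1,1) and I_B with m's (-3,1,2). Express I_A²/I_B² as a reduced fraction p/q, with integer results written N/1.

3/1

Same 3,1,4: normalisation and zero-m 3j drop out of the ratio.
A: Δ: 0! 6! 2! / 9! → 1/252; sum: t=0:+1/240 = 1/240; 3j²(3 1 4; -2 1 1) = Δ·Π!·Σ² = 1/84  (sign -1)
B: Δ: 0! 6! 2! / 9! → 1/252; sum: t=0:+1/1440 = 1/1440; 3j²(3 1 4; -3 1 2) = Δ·Π!·Σ² = 1/252  (sign +1)
I_A²/I_B² = (1/84)/(1/252) = 3/1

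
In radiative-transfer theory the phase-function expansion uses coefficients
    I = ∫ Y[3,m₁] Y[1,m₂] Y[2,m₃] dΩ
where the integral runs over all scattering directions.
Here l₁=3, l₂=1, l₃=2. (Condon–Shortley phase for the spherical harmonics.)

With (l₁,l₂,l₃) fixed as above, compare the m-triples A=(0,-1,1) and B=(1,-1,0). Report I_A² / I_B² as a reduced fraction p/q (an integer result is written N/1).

1/2

l's match ⇒ only the (l;m) 3-j factors differ between A and B.
A: triangle coeff Δ(3,1,2) = 1/105; Σ_t [0,0]: t=0:+1/12 = 1/12; (3j)²=1/35 [(3 1 2; 0 -1 1)], sign=-1
B: triangle coeff Δ(3,1,2) = 1/105; Σ_t [0,0]: t=0:+1/8 = 1/8; (3j)²=2/35 [(3 1 2; 1 -1 0)], sign=+1
I_A²/I_B² = (1/35)/(2/35) = 1/2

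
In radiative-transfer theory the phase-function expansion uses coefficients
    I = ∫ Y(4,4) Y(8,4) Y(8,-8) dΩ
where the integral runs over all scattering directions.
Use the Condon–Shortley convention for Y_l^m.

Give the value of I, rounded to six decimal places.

0.034941

m-sum 0 ✓  L=20 even ✓  4≤8≤12 ✓
Π(2lᵢ+1) = 9×17×17 = 2601
triangle coeff Δ(4,8,8) = 1/185175900
Σ_t [0,4]: t=0:+1/557383680 t=1:−1/21772800 t=2:+1/8294400 t=3:−1/21772800 t=4:+1/557383680 = 1/30965760
(3j)²=36/4199 [(4 8 8; 0 0 0)], sign=+1
Σ_t [0,0]: t=0:+1/275904921600 = 1/275904921600
(3j)²=2/2907 [(4 8 8; 4 4 -8)], sign=+1
⇒ 4πI² = 72/4693
I = (+1)√(72/4693/(4π)) = 0.03494106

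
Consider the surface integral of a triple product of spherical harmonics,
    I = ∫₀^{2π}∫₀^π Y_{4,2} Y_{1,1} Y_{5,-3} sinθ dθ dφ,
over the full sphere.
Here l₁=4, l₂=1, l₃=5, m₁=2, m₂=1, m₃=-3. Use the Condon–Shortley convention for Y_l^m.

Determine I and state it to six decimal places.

Checks pass: Σm=0; 10 even; l₃=5∈[3,5].
(2·4+1)(2·1+1)(2·5+1) = 297
Δ: 0! 8! 2! / 11! → 1/495
sum: t=0:+1/576 = 1/576
3j²(4 1 5; 0 0 0) = Δ·Π!·Σ² = 5/99  (sign -1)
sum: t=0:+1/2880 = 1/2880
3j²(4 1 5; 2 1 -3) = Δ·Π!·Σ² = 28/495  (sign +1)
combine: 4πI² = 297·5/99·28/495 = 28/33
take √, sign -1: I = -0.25984664

-0.259847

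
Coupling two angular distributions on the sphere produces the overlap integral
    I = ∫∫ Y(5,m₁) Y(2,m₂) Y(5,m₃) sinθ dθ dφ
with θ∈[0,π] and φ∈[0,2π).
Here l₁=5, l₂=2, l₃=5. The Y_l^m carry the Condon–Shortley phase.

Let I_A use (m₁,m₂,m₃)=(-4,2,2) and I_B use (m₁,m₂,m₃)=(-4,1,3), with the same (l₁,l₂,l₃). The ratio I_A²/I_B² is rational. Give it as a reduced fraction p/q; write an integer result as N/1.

l's match ⇒ only the (l;m) 3-j factors differ between A and B.
A: triangle coeff Δ(5,2,5) = 1/38610; Σ_t [2,2]: t=2:+1/20160 = 1/20160; (3j)²=12/715 [(5 2 5; -4 2 2)], sign=-1
B: triangle coeff Δ(5,2,5) = 1/38610; Σ_t [1,2]: t=1:−1/80640 t=2:+1/10080 = 1/11520; (3j)²=49/1430 [(5 2 5; -4 1 3)], sign=+1
I_A²/I_B² = (12/715)/(49/1430) = 24/49

24/49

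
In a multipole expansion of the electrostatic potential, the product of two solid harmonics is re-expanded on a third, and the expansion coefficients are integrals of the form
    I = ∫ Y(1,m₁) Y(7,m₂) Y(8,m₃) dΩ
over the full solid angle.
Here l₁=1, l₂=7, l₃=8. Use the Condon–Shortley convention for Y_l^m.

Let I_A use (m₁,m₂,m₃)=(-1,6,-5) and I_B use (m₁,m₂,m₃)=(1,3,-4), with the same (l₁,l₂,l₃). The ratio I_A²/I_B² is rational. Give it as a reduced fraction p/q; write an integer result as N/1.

Shared (l₁,l₂,l₃)=(1,7,8): N and (l;000)² cancel in I_A²/I_B².
A: Δ = 0!·2!·14!/17! = 1/2040; Racah Σ t=0..0: t=0:+1/12454041600 = 1/12454041600; ⇒ 3j(1 7 8; -1 6 -5)² = 1/680, sgn -1
B: Δ = 0!·2!·14!/17! = 1/2040; Racah Σ t=0..0: t=0:+1/174182400 = 1/174182400; ⇒ 3j(1 7 8; 1 3 -4)² = 11/340, sgn +1
I_A²/I_B² = (1/680)/(11/340) = 1/22

1/22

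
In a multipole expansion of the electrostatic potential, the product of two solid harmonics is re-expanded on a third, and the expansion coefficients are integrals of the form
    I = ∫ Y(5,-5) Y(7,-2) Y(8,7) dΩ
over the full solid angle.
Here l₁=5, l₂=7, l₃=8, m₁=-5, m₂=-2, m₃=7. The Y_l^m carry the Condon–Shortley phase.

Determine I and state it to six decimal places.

-0.105931

Rules hold: Σm=0, L=20 even, 2≤8≤12.
N = 11·15·17 = 2805
Δ = 4!·6!·10!/21! = 1/814773960
Racah Σ t=0..4: t=0:+1/87091200 t=1:−1/4976640 t=2:+1/2073600 t=3:−1/4976640 t=4:+1/87091200 = 1/9676800
⇒ 3j(5 7 8; 0 0 0)² = 360/46189, sgn +1
Racah Σ t=4..4: t=4:+1/6270566400 = 1/6270566400
⇒ 3j(5 7 8; -5 -2 7)² = 25/3876, sgn -1
4πI² = N·(3j₀)²·(3jₘ)² = 11250/79781
I = -1·√(0.141011/4π) = -0.10593064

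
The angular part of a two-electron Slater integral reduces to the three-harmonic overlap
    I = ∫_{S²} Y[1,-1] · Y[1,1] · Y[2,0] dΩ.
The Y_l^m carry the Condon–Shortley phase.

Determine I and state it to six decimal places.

m-sum 0 ✓  L=4 even ✓  0≤2≤2 ✓
Π(2lᵢ+1) = 3×3×5 = 45
triangle coeff Δ(1,1,2) = 1/30
Σ_t [0,0]: t=0:+1/1 = 1/1
(3j)²=2/15 [(1 1 2; 0 0 0)], sign=+1
Σ_t [0,0]: t=0:+1/4 = 1/4
(3j)²=1/30 [(1 1 2; -1 1 0)], sign=+1
⇒ 4πI² = 1/5
I = (+1)√(1/5/(4π)) = 0.12615663

0.126157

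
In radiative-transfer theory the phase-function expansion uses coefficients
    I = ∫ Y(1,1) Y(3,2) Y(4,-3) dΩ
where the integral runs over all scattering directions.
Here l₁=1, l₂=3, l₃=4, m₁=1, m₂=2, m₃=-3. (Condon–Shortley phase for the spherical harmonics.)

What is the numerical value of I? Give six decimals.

-0.282095

Checks pass: Σm=0; 8 even; l₃=4∈[2,4].
(2·1+1)(2·3+1)(2·4+1) = 189
Δ: 0! 2! 6! / 9! → 1/252
sum: t=0:+1/36 = 1/36
3j²(1 3 4; 0 0 0) = Δ·Π!·Σ² = 4/63  (sign +1)
sum: t=0:+1/240 = 1/240
3j²(1 3 4; 1 2 -3) = Δ·Π!·Σ² = 1/12  (sign -1)
combine: 4πI² = 189·4/63·1/12 = 1/1
take √, sign -1: I = -0.28209479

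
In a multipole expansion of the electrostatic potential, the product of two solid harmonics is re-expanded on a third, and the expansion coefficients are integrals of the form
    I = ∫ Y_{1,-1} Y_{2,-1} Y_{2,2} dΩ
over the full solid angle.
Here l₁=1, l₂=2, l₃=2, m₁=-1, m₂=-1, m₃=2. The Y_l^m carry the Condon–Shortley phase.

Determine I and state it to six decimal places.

0.000000

Σlᵢ=5 odd — θ-integrand is odd under cosθ→−cosθ; I=0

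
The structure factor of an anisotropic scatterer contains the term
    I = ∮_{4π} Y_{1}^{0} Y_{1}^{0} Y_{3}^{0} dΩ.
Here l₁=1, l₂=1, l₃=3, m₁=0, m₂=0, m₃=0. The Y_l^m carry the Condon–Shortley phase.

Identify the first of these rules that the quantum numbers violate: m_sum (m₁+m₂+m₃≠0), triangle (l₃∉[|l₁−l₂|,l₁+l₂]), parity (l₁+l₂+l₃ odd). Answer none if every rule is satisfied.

triangle

azimuthal sum: 0 + 0 + 0 = 0  ✓
0 ≤ 3 ≤ 2 (triangle on l)  ✗
L = 1 + 1 + 3 = 5 (odd)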